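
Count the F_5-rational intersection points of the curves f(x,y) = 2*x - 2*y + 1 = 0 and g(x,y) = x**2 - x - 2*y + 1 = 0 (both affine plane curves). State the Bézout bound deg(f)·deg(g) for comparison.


Common zeros: {(0, 3), (3, 1)}; count = 2; Bézout bound = 2.

deg(f) = 1, deg(g) = 2, so Bézout bound = 2.
Scan x ∈ F_5. For each x, list the y ∈ F_5 with f(x, y) ≡ 0 and those with g(x, y) ≡ 0 (mod 5); the common zeros in that column are the intersection.
  x = 0: f ≡ 0 at y ∈ {3}; g ≡ 0 at y ∈ {3}; common: {3}.
  x = 1: f ≡ 0 at y ∈ {4}; g ≡ 0 at y ∈ {3}; common: ∅.
  x = 2: f ≡ 0 at y ∈ {0}; g ≡ 0 at y ∈ {4}; common: ∅.
  x = 3: f ≡ 0 at y ∈ {1}; g ≡ 0 at y ∈ {1}; common: {1}.
  x = 4: f ≡ 0 at y ∈ {2}; g ≡ 0 at y ∈ {4}; common: ∅.
Collecting: common zeros = {(0, 3), (3, 1)}, so the count is 2.
Comparison with the Bézout bound: 2 ≤ 2 = deg(f)·deg(g), as expected for curves with no common component (the bound is attained).


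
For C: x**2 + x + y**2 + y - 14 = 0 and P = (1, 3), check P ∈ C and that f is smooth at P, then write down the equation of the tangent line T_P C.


Tangent line at P: 3*x + 7*y - 24 = 0.

Step 1: f(1, 3) = 0, so P lies on C.
Step 2: partial derivatives
  f_x(x, y) = 2*x + 1, f_y(x, y) = 2*y + 1.
  f_x(P) = 3, f_y(P) = 7 (gradient nonzero, so P is smooth).
Step 3: tangent line at P: 3·(x − 1) + 7·(y − 3) = 0.
Expanding: 3*x + 7*y - 24 = 0.


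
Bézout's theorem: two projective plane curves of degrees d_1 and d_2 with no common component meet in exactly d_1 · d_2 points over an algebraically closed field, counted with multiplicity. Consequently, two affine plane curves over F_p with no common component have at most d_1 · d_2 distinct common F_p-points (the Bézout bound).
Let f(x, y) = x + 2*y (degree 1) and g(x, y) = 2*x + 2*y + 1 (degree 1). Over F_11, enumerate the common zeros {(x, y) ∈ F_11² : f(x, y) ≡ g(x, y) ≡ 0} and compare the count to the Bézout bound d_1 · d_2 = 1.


Common zeros: {(10, 6)}; count = 1; Bézout bound = 1.

deg(f) = 1, deg(g) = 1, so Bézout bound = 1.
Scan x ∈ F_11. For each x, list the y ∈ F_11 with f(x, y) ≡ 0 and those with g(x, y) ≡ 0 (mod 11); the common zeros in that column are the intersection.
  x = 0: f ≡ 0 at y ∈ {0}; g ≡ 0 at y ∈ {5}; common: ∅.
  x = 1: f ≡ 0 at y ∈ {5}; g ≡ 0 at y ∈ {4}; common: ∅.
  x = 2: f ≡ 0 at y ∈ {10}; g ≡ 0 at y ∈ {3}; common: ∅.
  x = 3: f ≡ 0 at y ∈ {4}; g ≡ 0 at y ∈ {2}; common: ∅.
  x = 4: f ≡ 0 at y ∈ {9}; g ≡ 0 at y ∈ {1}; common: ∅.
  x = 5: f ≡ 0 at y ∈ {3}; g ≡ 0 at y ∈ {0}; common: ∅.
  x = 6: f ≡ 0 at y ∈ {8}; g ≡ 0 at y ∈ {10}; common: ∅.
  x = 7: f ≡ 0 at y ∈ {2}; g ≡ 0 at y ∈ {9}; common: ∅.
  x = 8: f ≡ 0 at y ∈ {7}; g ≡ 0 at y ∈ {8}; common: ∅.
  x = 9: f ≡ 0 at y ∈ {1}; g ≡ 0 at y ∈ {7}; common: ∅.
  x = 10: f ≡ 0 at y ∈ {6}; g ≡ 0 at y ∈ {6}; common: {6}.
Collecting: common zeros = {(10, 6)}, so the count is 1.
Comparison with the Bézout bound: 1 ≤ 1 = deg(f)·deg(g), as expected for curves with no common component (the bound is attained).


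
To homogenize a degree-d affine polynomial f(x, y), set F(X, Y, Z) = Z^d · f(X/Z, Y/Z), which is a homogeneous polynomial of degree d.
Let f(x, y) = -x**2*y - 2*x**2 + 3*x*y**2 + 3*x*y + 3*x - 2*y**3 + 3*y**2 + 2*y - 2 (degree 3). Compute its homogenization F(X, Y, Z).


F(X, Y, Z) = -X**2*Y - 2*X**2*Z + 3*X*Y**2 + 3*X*Y*Z + 3*X*Z**2 - 2*Y**3 + 3*Y**2*Z + 2*Y*Z**2 - 2*Z**3

deg(f) = 3.
Substitute x = X/Z, y = Y/Z into f, then multiply by Z^3.
  monomial -1·x^2·y^1 ↦ -1·X^2·Y^1·Z^0.
  monomial -2·x^2·y^0 ↦ -2·X^2·Y^0·Z^1.
  monomial 3·x^1·y^2 ↦ 3·X^1·Y^2·Z^0.
  monomial 3·x^1·y^1 ↦ 3·X^1·Y^1·Z^1.
  monomial 3·x^1·y^0 ↦ 3·X^1·Y^0·Z^2.
  monomial -2·x^0·y^3 ↦ -2·X^0·Y^3·Z^0.
  monomial 3·x^0·y^2 ↦ 3·X^0·Y^2·Z^1.
  monomial 2·x^0·y^1 ↦ 2·X^0·Y^1·Z^2.
  monomial -2·x^0·y^0 ↦ -2·X^0·Y^0·Z^3.
Collecting: F(X, Y, Z) = -X**2*Y - 2*X**2*Z + 3*X*Y**2 + 3*X*Y*Z + 3*X*Z**2 - 2*Y**3 + 3*Y**2*Z + 2*Y*Z**2 - 2*Z**3.


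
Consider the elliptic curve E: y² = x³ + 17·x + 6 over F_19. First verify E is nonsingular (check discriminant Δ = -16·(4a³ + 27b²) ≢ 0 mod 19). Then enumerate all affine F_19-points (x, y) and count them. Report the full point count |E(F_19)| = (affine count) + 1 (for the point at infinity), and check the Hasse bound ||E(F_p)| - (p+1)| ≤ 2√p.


Affine points = {(0, 5), (0, 14), (1, 9), (1, 10), (4, 9), (4, 10), (5, 8), (5, 11), (6, 1), (6, 18), (10, 6), (10, 13), (11, 2), (11, 17), (12, 0), (13, 7), (13, 12), (14, 9), (14, 10), (15, 8), (15, 11), (16, 2), (16, 17), (18, 8), (18, 11)}; affine count = 25; |E(F_19)| = 26.

Discriminant check: Δ ∝ 4a³ + 27b² = 4·17³ + 27·6² = 4·4913 + 27·36 ≡ 9 (mod 19). Nonzero ⇒ E is nonsingular.
For each x ∈ F_19, compute rhs = x³ + 17·x + 6 mod 19, then count y ∈ F_19 with y² ≡ rhs.
  x = 0: rhs = 6, matching y values: 5, 14 (2 points).
  x = 1: rhs = 5, matching y values: 9, 10 (2 points).
  x = 2: rhs = 10, matching y values: none (0 points).
  x = 3: rhs = 8, matching y values: none (0 points).
  x = 4: rhs = 5, matching y values: 9, 10 (2 points).
  x = 5: rhs = 7, matching y values: 8, 11 (2 points).
  x = 6: rhs = 1, matching y values: 1, 18 (2 points).
  x = 7: rhs = 12, matching y values: none (0 points).
  x = 8: rhs = 8, matching y values: none (0 points).
  x = 9: rhs = 14, matching y values: none (0 points).
  x = 10: rhs = 17, matching y values: 6, 13 (2 points).
  x = 11: rhs = 4, matching y values: 2, 17 (2 points).
  x = 12: rhs = 0, matching y values: 0 (1 points).
  x = 13: rhs = 11, matching y values: 7, 12 (2 points).
  x = 14: rhs = 5, matching y values: 9, 10 (2 points).
  x = 15: rhs = 7, matching y values: 8, 11 (2 points).
  x = 16: rhs = 4, matching y values: 2, 17 (2 points).
  x = 17: rhs = 2, matching y values: none (0 points).
  x = 18: rhs = 7, matching y values: 8, 11 (2 points).
Total affine count: 25.
Full point count |E(F_19)| = 25 + 1 = 26.
Hasse bound: |26 − (19+1)| = |6| = 6 ≤ 2√19 ≈ 8.7178 ✓.


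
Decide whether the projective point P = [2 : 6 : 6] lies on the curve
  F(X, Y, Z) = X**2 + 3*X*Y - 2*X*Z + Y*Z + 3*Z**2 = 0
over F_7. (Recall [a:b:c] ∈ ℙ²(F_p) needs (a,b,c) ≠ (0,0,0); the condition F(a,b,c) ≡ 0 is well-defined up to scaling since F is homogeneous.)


F(2,6,6) ≡ 6 (mod 7); P is NOT on the curve.

Evaluate F(2, 6, 6) term-by-term (mod 7).
  X**2 ↦ 1·4·1·1 = 4
  3*X*Y ↦ 3·2·6·1 = 36
  -2*X*Z ↦ -2·2·1·6 = -24
  Y*Z ↦ 1·1·6·6 = 36
  3*Z**2 ↦ 3·1·1·36 = 108
Sum: F(2, 6, 6) = (4) + (36) + (-24) + (36) + (108) = 160.
Reducing mod 7: 160 ≡ 6 (mod 7).
Since F(a, b, c) ≡ 6 ≠ 0 (mod 7), P does NOT lie on the curve.


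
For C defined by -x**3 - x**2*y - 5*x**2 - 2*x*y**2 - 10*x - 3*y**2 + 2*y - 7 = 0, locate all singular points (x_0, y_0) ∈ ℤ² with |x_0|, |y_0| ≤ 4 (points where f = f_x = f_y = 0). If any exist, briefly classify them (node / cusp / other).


Singular points: {(-2, 1)}; classification: cusp.

Compute partial derivatives:
  f_x = -3*x**2 - 2*x*y - 10*x - 2*y**2 - 10.
  f_y = -x**2 - 4*x*y - 6*y + 2.
Scan x_0 ∈ {−4, ..., 4}. For each x_0, f_y(x_0, y) is a polynomial in y; find its integer roots y ∈ {−4, ..., 4}, then test f_x and f at those candidates.
  x = -4: f_y(-4, y) = 10*y - 14; no integer root y with |y| ≤ 4.
  x = -3: f_y(-3, y) = 6*y - 7; no integer root y with |y| ≤ 4.
  x = -2: f_y(-2, y) = 2*y - 2; vanishes at y ∈ {1}. (-2, 1): f_x = 0, f = 0 — SINGULAR.
  x = -1: f_y(-1, y) = 1 - 2*y; no integer root y with |y| ≤ 4.
  x = 0: f_y(0, y) = 2 - 6*y; no integer root y with |y| ≤ 4.
  x = 1: f_y(1, y) = 1 - 10*y; no integer root y with |y| ≤ 4.
  x = 2: f_y(2, y) = -14*y - 2; no integer root y with |y| ≤ 4.
  x = 3: f_y(3, y) = -18*y - 7; no integer root y with |y| ≤ 4.
  x = 4: f_y(4, y) = -22*y - 14; no integer root y with |y| ≤ 4.
Only singular point on the grid: (-2, 1).
Classify: substitute x = -2 + u, y = 1 + v and expand: f = -u**3 - u**2*v - 2*u*v**2 + v**2.
No constant or linear terms (consistent with a singular point). Quadratic part: v**2. Cubic part: -u**3 - u**2*v - 2*u*v**2.
The quadratic part v**2 is a perfect square, so there is a single (double) tangent line v = 0, i.e. y = 1. Restricting the cubic part to that line (v = 0) leaves -u**3 ≠ 0, so f is not divisible by v and the branch is v² ≈ u**3 to lowest order — this is a cusp.
Classification: cusp.


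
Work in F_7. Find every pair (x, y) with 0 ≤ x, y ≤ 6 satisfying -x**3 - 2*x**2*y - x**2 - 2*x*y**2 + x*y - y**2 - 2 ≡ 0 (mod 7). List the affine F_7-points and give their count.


Affine F_7-points: {(1, 4), (1, 5), (2, 0), (2, 3), (3, 4), (4, 1), (4, 6)}; count = 7.

For each of the 49 pairs (x, y) ∈ F_7², evaluate f(x, y) mod 7. Record the zeros.
  x = 0: [0↦5, 1↦4, 2↦1, 3↦3, 4↦3, 5↦1, 6↦4]  zeros at y ∈ ∅
  x = 1: [0↦3, 1↦6, 2↦3, 3↦1, 4↦0, 5↦0, 6↦1]  zeros at y ∈ {4, 5}
  x = 2: [0↦0, 1↦3, 2↦3, 3↦0, 4↦1, 5↦6, 6↦1]  zeros at y ∈ {0, 3}
  x = 3: [0↦4, 1↦3, 2↦2, 3↦1, 4↦0, 5↦6, 6↦5]  zeros at y ∈ {4}
  x = 4: [0↦2, 1↦0, 2↦1, 3↦5, 4↦5, 5↦1, 6↦0]  zeros at y ∈ {1, 6}
  x = 5: [0↦2, 1↦2, 2↦1, 3↦6, 4↦3, 5↦6, 6↦1]  zeros at y ∈ ∅
  x = 6: [0↦5, 1↦3, 2↦3, 3↦5, 4↦2, 5↦1, 6↦2]  zeros at y ∈ ∅
Collecting zeros: affine points = {(1, 4), (1, 5), (2, 0), (2, 3), (3, 4), (4, 1), (4, 6)}.
Total count |C(F_7)_aff| = 7.


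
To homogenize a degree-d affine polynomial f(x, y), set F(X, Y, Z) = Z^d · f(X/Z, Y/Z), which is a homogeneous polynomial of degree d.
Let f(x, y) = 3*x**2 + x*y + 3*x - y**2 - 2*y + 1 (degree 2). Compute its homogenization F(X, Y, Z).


F(X, Y, Z) = 3*X**2 + X*Y + 3*X*Z - Y**2 - 2*Y*Z + Z**2

deg(f) = 2.
Substitute x = X/Z, y = Y/Z into f, then multiply by Z^2.
  monomial 3·x^2·y^0 ↦ 3·X^2·Y^0·Z^0.
  monomial 1·x^1·y^1 ↦ 1·X^1·Y^1·Z^0.
  monomial 3·x^1·y^0 ↦ 3·X^1·Y^0·Z^1.
  monomial -1·x^0·y^2 ↦ -1·X^0·Y^2·Z^0.
  monomial -2·x^0·y^1 ↦ -2·X^0·Y^1·Z^1.
  monomial 1·x^0·y^0 ↦ 1·X^0·Y^0·Z^2.
Collecting: F(X, Y, Z) = 3*X**2 + X*Y + 3*X*Z - Y**2 - 2*Y*Z + Z**2.


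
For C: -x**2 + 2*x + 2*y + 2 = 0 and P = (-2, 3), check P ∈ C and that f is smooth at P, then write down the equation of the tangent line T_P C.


Tangent line at P: 6*x + 2*y + 6 = 0.

Step 1: f(-2, 3) = 0, so P lies on C.
Step 2: partial derivatives
  f_x(x, y) = 2 - 2*x, f_y(x, y) = 2.
  f_x(P) = 6, f_y(P) = 2 (gradient nonzero, so P is smooth).
Step 3: tangent line at P: 6·(x − -2) + 2·(y − 3) = 0.
Expanding: 6*x + 2*y + 6 = 0.


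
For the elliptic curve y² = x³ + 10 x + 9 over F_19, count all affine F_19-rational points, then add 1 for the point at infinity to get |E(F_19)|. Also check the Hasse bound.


Affine points = {(0, 3), (0, 16), (1, 1), (1, 18), (3, 3), (3, 16), (6, 0), (7, 2), (7, 17), (9, 7), (9, 12), (10, 8), (10, 11), (11, 5), (11, 14), (14, 9), (14, 10), (15, 0), (16, 3), (16, 16), (17, 0), (18, 6), (18, 13)}; affine count = 23; |E(F_19)| = 24.

Discriminant check: Δ ∝ 4a³ + 27b² = 4·10³ + 27·9² = 4·1000 + 27·81 ≡ 12 (mod 19). Nonzero ⇒ E is nonsingular.
For each x ∈ F_19, compute rhs = x³ + 10·x + 9 mod 19, then count y ∈ F_19 with y² ≡ rhs.
  x = 0: rhs = 9, matching y values: 3, 16 (2 points).
  x = 1: rhs = 1, matching y values: 1, 18 (2 points).
  x = 2: rhs = 18, matching y values: none (0 points).
  x = 3: rhs = 9, matching y values: 3, 16 (2 points).
  x = 4: rhs = 18, matching y values: none (0 points).
  x = 5: rhs = 13, matching y values: none (0 points).
  x = 6: rhs = 0, matching y values: 0 (1 points).
  x = 7: rhs = 4, matching y values: 2, 17 (2 points).
  x = 8: rhs = 12, matching y values: none (0 points).
  x = 9: rhs = 11, matching y values: 7, 12 (2 points).
  x = 10: rhs = 7, matching y values: 8, 11 (2 points).
  x = 11: rhs = 6, matching y values: 5, 14 (2 points).
  x = 12: rhs = 14, matching y values: none (0 points).
  x = 13: rhs = 18, matching y values: none (0 points).
  x = 14: rhs = 5, matching y values: 9, 10 (2 points).
  x = 15: rhs = 0, matching y values: 0 (1 points).
  x = 16: rhs = 9, matching y values: 3, 16 (2 points).
  x = 17: rhs = 0, matching y values: 0 (1 points).
  x = 18: rhs = 17, matching y values: 6, 13 (2 points).
Total affine count: 23.
Full point count |E(F_19)| = 23 + 1 = 24.
Hasse bound: |24 − (19+1)| = |4| = 4 ≤ 2√19 ≈ 8.7178 ✓.


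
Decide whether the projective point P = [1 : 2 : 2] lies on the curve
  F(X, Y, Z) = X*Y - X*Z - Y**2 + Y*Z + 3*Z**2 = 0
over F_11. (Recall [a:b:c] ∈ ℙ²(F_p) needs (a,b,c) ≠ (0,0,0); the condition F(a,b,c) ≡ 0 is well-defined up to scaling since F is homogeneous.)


F(1,2,2) ≡ 1 (mod 11); P is NOT on the curve.

Evaluate F(1, 2, 2) term-by-term (mod 11).
  X*Y ↦ 1·1·2·1 = 2
  -X*Z ↦ -1·1·1·2 = -2
  -Y**2 ↦ -1·1·4·1 = -4
  Y*Z ↦ 1·1·2·2 = 4
  3*Z**2 ↦ 3·1·1·4 = 12
Sum: F(1, 2, 2) = (2) + (-2) + (-4) + (4) + (12) = 12.
Reducing mod 11: 12 ≡ 1 (mod 11).
Since F(a, b, c) ≡ 1 ≠ 0 (mod 11), P does NOT lie on the curve.


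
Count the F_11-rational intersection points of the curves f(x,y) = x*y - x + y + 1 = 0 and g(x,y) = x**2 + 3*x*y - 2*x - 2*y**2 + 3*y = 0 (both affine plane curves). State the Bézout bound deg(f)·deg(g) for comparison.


Common zeros: {(4, 5)}; count = 1; Bézout bound = 4.

deg(f) = 2, deg(g) = 2, so Bézout bound = 4.
Scan x ∈ F_11. For each x, list the y ∈ F_11 with f(x, y) ≡ 0 and those with g(x, y) ≡ 0 (mod 11); the common zeros in that column are the intersection.
  x = 0: f ≡ 0 at y ∈ {10}; g ≡ 0 at y ∈ {0, 7}; common: ∅.
  x = 1: f ≡ 0 at y ∈ {0}; g ≡ 0 at y ∈ ∅; common: ∅.
  x = 2: f ≡ 0 at y ∈ {4}; g ≡ 0 at y ∈ {0, 10}; common: ∅.
  x = 3: f ≡ 0 at y ∈ {6}; g ≡ 0 at y ∈ {7, 10}; common: ∅.
  x = 4: f ≡ 0 at y ∈ {5}; g ≡ 0 at y ∈ {5, 8}; common: {5}.
  x = 5: f ≡ 0 at y ∈ {8}; g ≡ 0 at y ∈ {4, 5}; common: ∅.
  x = 6: f ≡ 0 at y ∈ {7}; g ≡ 0 at y ∈ ∅; common: ∅.
  x = 7: f ≡ 0 at y ∈ {9}; g ≡ 0 at y ∈ {4, 8}; common: ∅.
  x = 8: f ≡ 0 at y ∈ {2}; g ≡ 0 at y ∈ ∅; common: ∅.
  x = 9: f ≡ 0 at y ∈ {3}; g ≡ 0 at y ∈ ∅; common: ∅.
  x = 10: f ≡ 0 at y ∈ ∅; g ≡ 0 at y ∈ ∅; common: ∅.
Collecting: common zeros = {(4, 5)}, so the count is 1.
Comparison with the Bézout bound: 1 ≤ 4 = deg(f)·deg(g), as expected for curves with no common component (the affine F_11-count falls short of the bound because intersections may lie at infinity, over extension fields, or carry multiplicity).


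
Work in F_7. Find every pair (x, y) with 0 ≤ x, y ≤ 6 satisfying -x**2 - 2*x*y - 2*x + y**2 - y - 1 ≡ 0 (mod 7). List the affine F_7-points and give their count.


Affine F_7-points: {(1, 4), (1, 6), (3, 3), (3, 4), (6, 0), (6, 6)}; count = 6.

For each of the 49 pairs (x, y) ∈ F_7², evaluate f(x, y) mod 7. Record the zeros.
  x = 0: [0↦6, 1↦6, 2↦1, 3↦5, 4↦4, 5↦5, 6↦1]  zeros at y ∈ ∅
  x = 1: [0↦3, 1↦1, 2↦1, 3↦3, 4↦0, 5↦6, 6↦0]  zeros at y ∈ {4, 6}
  x = 2: [0↦5, 1↦1, 2↦6, 3↦6, 4↦1, 5↦5, 6↦4]  zeros at y ∈ ∅
  x = 3: [0↦5, 1↦6, 2↦2, 3↦0, 4↦0, 5↦2, 6↦6]  zeros at y ∈ {3, 4}
  x = 4: [0↦3, 1↦2, 2↦3, 3↦6, 4↦4, 5↦4, 6↦6]  zeros at y ∈ ∅
  x = 5: [0↦6, 1↦3, 2↦2, 3↦3, 4↦6, 5↦4, 6↦4]  zeros at y ∈ ∅
  x = 6: [0↦0, 1↦2, 2↦6, 3↦5, 4↦6, 5↦2, 6↦0]  zeros at y ∈ {0, 6}
Collecting zeros: affine points = {(1, 4), (1, 6), (3, 3), (3, 4), (6, 0), (6, 6)}.
Total count |C(F_7)_aff| = 6.


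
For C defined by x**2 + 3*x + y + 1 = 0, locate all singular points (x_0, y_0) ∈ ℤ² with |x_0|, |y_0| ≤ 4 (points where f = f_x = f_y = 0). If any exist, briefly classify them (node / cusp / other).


No singular points in the scanned grid; C is smooth there.

Compute partial derivatives:
  f_x = 2*x + 3.
  f_y = 1.
f_y = 1 is a nonzero constant, so f_y never vanishes: no point (x, y) can satisfy f = f_x = f_y = 0. In particular no (x, y) ∈ {−4, ..., 4}² is singular; the curve is smooth.


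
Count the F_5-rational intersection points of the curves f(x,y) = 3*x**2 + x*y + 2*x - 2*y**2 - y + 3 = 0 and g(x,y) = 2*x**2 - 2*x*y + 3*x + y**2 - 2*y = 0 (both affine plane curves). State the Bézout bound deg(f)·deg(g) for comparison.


Common zeros: {(4, 1)}; count = 1; Bézout bound = 4.

deg(f) = 2, deg(g) = 2, so Bézout bound = 4.
Scan x ∈ F_5. For each x, list the y ∈ F_5 with f(x, y) ≡ 0 and those with g(x, y) ≡ 0 (mod 5); the common zeros in that column are the intersection.
  x = 0: f ≡ 0 at y ∈ {1}; g ≡ 0 at y ∈ {0, 2}; common: ∅.
  x = 1: f ≡ 0 at y ∈ {2, 3}; g ≡ 0 at y ∈ {0, 4}; common: ∅.
  x = 2: f ≡ 0 at y ∈ ∅; g ≡ 0 at y ∈ {3}; common: ∅.
  x = 3: f ≡ 0 at y ∈ ∅; g ≡ 0 at y ∈ {1, 2}; common: ∅.
  x = 4: f ≡ 0 at y ∈ {1, 3}; g ≡ 0 at y ∈ {1, 4}; common: {1}.
Collecting: common zeros = {(4, 1)}, so the count is 1.
Comparison with the Bézout bound: 1 ≤ 4 = deg(f)·deg(g), as expected for curves with no common component (the affine F_5-count falls short of the bound because intersections may lie at infinity, over extension fields, or carry multiplicity).


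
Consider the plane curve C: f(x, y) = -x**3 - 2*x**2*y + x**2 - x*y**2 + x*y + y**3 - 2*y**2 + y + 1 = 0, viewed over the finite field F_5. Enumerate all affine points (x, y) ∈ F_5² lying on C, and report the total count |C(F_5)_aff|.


Affine F_5-points: {(3, 1), (4, 3)}; count = 2.

For each of the 25 pairs (x, y) ∈ F_5², evaluate f(x, y) mod 5. Record the zeros.
  x = 0: [0↦1, 1↦1, 2↦3, 3↦3, 4↦2]  zeros at y ∈ ∅
  x = 1: [0↦1, 1↦4, 2↦2, 3↦1, 4↦2]  zeros at y ∈ ∅
  x = 2: [0↦2, 1↦4, 2↦4, 3↦3, 4↦2]  zeros at y ∈ ∅
  x = 3: [0↦3, 1↦0, 2↦3, 3↦3, 4↦1]  zeros at y ∈ {1}
  x = 4: [0↦3, 1↦1, 2↦3, 3↦0, 4↦3]  zeros at y ∈ {3}
Collecting zeros: affine points = {(3, 1), (4, 3)}.
Total count |C(F_5)_aff| = 2.


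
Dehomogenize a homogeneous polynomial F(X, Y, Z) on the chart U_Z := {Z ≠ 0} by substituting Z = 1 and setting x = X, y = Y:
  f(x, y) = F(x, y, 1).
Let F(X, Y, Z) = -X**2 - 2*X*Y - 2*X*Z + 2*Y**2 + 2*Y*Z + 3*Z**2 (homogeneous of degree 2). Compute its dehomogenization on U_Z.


f(x, y) = -x**2 - 2*x*y - 2*x + 2*y**2 + 2*y + 3

On U_Z we set Z = 1. Each monomial c·X^i·Y^j·Z^k in F becomes c·x^i·y^j·1^k = c·x^i·y^j.
Substituting Z = 1: F(X, Y, 1) = -x**2 - 2*x*y - 2*x + 2*y**2 + 2*y + 3.
Note: deg(f) ≤ deg(F) = 2; strict inequality happens when F is divisible by Z (lost terms).


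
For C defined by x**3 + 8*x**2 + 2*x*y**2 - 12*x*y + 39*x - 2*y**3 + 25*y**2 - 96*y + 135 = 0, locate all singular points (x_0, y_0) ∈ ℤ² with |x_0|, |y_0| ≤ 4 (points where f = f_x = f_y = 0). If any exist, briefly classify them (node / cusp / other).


Singular points: {(-3, 3)}; classification: node.

Compute partial derivatives:
  f_x = 3*x**2 + 16*x + 2*y**2 - 12*y + 39.
  f_y = 4*x*y - 12*x - 6*y**2 + 50*y - 96.
Scan x_0 ∈ {−4, ..., 4}. For each x_0, f_y(x_0, y) is a polynomial in y; find its integer roots y ∈ {−4, ..., 4}, then test f_x and f at those candidates.
  x = -4: f_y(-4, y) = -6*y**2 + 34*y - 48; vanishes at y ∈ {3}. (-4, 3): f_x = 5 ≠ 0.
  x = -3: f_y(-3, y) = -6*y**2 + 38*y - 60; vanishes at y ∈ {3}. (-3, 3): f_x = 0, f = 0 — SINGULAR.
  x = -2: f_y(-2, y) = -6*y**2 + 42*y - 72; vanishes at y ∈ {3, 4}. (-2, 3): f_x = 1 ≠ 0; (-2, 4): f_x = 3 ≠ 0.
  x = -1: f_y(-1, y) = -6*y**2 + 46*y - 84; vanishes at y ∈ {3}. (-1, 3): f_x = 8 ≠ 0.
  x = 0: f_y(0, y) = -6*y**2 + 50*y - 96; vanishes at y ∈ {3}. (0, 3): f_x = 21 ≠ 0.
  x = 1: f_y(1, y) = -6*y**2 + 54*y - 108; vanishes at y ∈ {3}. (1, 3): f_x = 40 ≠ 0.
  x = 2: f_y(2, y) = -6*y**2 + 58*y - 120; vanishes at y ∈ {3}. (2, 3): f_x = 65 ≠ 0.
  x = 3: f_y(3, y) = -6*y**2 + 62*y - 132; vanishes at y ∈ {3}. (3, 3): f_x = 96 ≠ 0.
  x = 4: f_y(4, y) = -6*y**2 + 66*y - 144; vanishes at y ∈ {3}. (4, 3): f_x = 133 ≠ 0.
Only singular point on the grid: (-3, 3).
Classify: substitute x = -3 + u, y = 3 + v and expand: f = u**3 - u**2 + 2*u*v**2 - 2*v**3 + v**2.
No constant or linear terms (consistent with a singular point). Quadratic part: -u**2 + v**2. Cubic part: u**3 + 2*u*v**2 - 2*v**3.
The quadratic part v**2 - u**2 = (v − u)(v + u) splits into two distinct linear factors, so there are two distinct tangent lines y − 3 = ±(x − -3) — this is a node (ordinary double point).
Classification: node.


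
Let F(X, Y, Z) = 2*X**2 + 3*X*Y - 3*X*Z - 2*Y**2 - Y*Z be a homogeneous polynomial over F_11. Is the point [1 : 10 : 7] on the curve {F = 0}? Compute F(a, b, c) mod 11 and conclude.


F(1,10,7) ≡ 5 (mod 11); P is NOT on the curve.

Evaluate F(1, 10, 7) term-by-term (mod 11).
  2*X**2 ↦ 2·1·1·1 = 2
  3*X*Y ↦ 3·1·10·1 = 30
  -3*X*Z ↦ -3·1·1·7 = -21
  -2*Y**2 ↦ -2·1·100·1 = -200
  -Y*Z ↦ -1·1·10·7 = -70
Sum: F(1, 10, 7) = (2) + (30) + (-21) + (-200) + (-70) = -259.
Reducing mod 11: -259 ≡ 5 (mod 11).
Since F(a, b, c) ≡ 5 ≠ 0 (mod 11), P does NOT lie on the curve.


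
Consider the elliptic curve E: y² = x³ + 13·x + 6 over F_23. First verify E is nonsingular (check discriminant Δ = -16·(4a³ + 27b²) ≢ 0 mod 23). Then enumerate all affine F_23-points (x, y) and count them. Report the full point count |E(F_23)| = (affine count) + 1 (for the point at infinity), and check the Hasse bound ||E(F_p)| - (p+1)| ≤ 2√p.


Affine points = {(0, 11), (0, 12), (3, 7), (3, 16), (5, 9), (5, 14), (6, 1), (6, 22), (7, 7), (7, 16), (8, 1), (8, 22), (9, 1), (9, 22), (10, 3), (10, 20), (11, 10), (11, 13), (12, 2), (12, 21), (13, 7), (13, 16), (16, 3), (16, 20), (18, 0), (20, 3), (20, 20), (21, 8), (21, 15)}; affine count = 29; |E(F_23)| = 30.

Discriminant check: Δ ∝ 4a³ + 27b² = 4·13³ + 27·6² = 4·2197 + 27·36 ≡ 8 (mod 23). Nonzero ⇒ E is nonsingular.
For each x ∈ F_23, compute rhs = x³ + 13·x + 6 mod 23, then count y ∈ F_23 with y² ≡ rhs.
  x = 0: rhs = 6, matching y values: 11, 12 (2 points).
  x = 1: rhs = 20, matching y values: none (0 points).
  x = 2: rhs = 17, matching y values: none (0 points).
  x = 3: rhs = 3, matching y values: 7, 16 (2 points).
  x = 4: rhs = 7, matching y values: none (0 points).
  x = 5: rhs = 12, matching y values: 9, 14 (2 points).
  x = 6: rhs = 1, matching y values: 1, 22 (2 points).
  x = 7: rhs = 3, matching y values: 7, 16 (2 points).
  x = 8: rhs = 1, matching y values: 1, 22 (2 points).
  x = 9: rhs = 1, matching y values: 1, 22 (2 points).
  x = 10: rhs = 9, matching y values: 3, 20 (2 points).
  x = 11: rhs = 8, matching y values: 10, 13 (2 points).
  x = 12: rhs = 4, matching y values: 2, 21 (2 points).
  x = 13: rhs = 3, matching y values: 7, 16 (2 points).
  x = 14: rhs = 11, matching y values: none (0 points).
  x = 15: rhs = 11, matching y values: none (0 points).
  x = 16: rhs = 9, matching y values: 3, 20 (2 points).
  x = 17: rhs = 11, matching y values: none (0 points).
  x = 18: rhs = 0, matching y values: 0 (1 points).
  x = 19: rhs = 5, matching y values: none (0 points).
  x = 20: rhs = 9, matching y values: 3, 20 (2 points).
  x = 21: rhs = 18, matching y values: 8, 15 (2 points).
  x = 22: rhs = 15, matching y values: none (0 points).
Total affine count: 29.
Full point count |E(F_23)| = 29 + 1 = 30.
Hasse bound: |30 − (23+1)| = |6| = 6 ≤ 2√23 ≈ 9.5917 ✓.


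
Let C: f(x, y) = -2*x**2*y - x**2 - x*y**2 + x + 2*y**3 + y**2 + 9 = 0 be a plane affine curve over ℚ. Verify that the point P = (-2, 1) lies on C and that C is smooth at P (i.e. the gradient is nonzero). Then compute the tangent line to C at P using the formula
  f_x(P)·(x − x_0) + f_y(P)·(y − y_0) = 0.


Tangent line at P: 12*x + 4*y + 20 = 0.

Step 1: f(-2, 1) = 0, so P lies on C.
Step 2: partial derivatives
  f_x(x, y) = -4*x*y - 2*x - y**2 + 1, f_y(x, y) = -2*x**2 - 2*x*y + 6*y**2 + 2*y.
  f_x(P) = 12, f_y(P) = 4 (gradient nonzero, so P is smooth).
Step 3: tangent line at P: 12·(x − -2) + 4·(y − 1) = 0.
Expanding: 12*x + 4*y + 20 = 0.


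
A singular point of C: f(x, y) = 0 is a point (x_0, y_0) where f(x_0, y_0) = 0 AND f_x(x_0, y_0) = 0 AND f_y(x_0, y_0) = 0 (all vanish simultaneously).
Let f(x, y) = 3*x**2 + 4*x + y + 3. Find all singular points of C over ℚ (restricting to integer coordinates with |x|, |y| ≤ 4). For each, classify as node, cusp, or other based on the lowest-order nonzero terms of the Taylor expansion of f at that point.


No singular points in the scanned grid; C is smooth there.

Compute partial derivatives:
  f_x = 6*x + 4.
  f_y = 1.
f_y = 1 is a nonzero constant, so f_y never vanishes: no point (x, y) can satisfy f = f_x = f_y = 0. In particular no (x, y) ∈ {−4, ..., 4}² is singular; the curve is smooth.


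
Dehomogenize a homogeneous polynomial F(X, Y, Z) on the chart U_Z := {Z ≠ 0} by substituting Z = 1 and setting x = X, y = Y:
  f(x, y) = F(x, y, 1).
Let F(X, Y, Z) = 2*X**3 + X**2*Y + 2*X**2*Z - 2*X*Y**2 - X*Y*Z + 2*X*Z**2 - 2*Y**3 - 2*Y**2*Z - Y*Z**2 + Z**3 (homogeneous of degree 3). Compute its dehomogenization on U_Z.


f(x, y) = 2*x**3 + x**2*y + 2*x**2 - 2*x*y**2 - x*y + 2*x - 2*y**3 - 2*y**2 - y + 1

On U_Z we set Z = 1. Each monomial c·X^i·Y^j·Z^k in F becomes c·x^i·y^j·1^k = c·x^i·y^j.
Substituting Z = 1: F(X, Y, 1) = 2*x**3 + x**2*y + 2*x**2 - 2*x*y**2 - x*y + 2*x - 2*y**3 - 2*y**2 - y + 1.
Note: deg(f) ≤ deg(F) = 3; strict inequality happens when F is divisible by Z (lost terms).


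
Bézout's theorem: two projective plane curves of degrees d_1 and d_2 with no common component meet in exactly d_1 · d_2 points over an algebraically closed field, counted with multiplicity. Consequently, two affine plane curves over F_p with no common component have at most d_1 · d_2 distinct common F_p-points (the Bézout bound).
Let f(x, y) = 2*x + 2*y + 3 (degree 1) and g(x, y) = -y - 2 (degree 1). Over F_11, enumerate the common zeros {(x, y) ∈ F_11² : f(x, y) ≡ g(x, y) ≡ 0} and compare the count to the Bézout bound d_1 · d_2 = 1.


Common zeros: {(6, 9)}; count = 1; Bézout bound = 1.

deg(f) = 1, deg(g) = 1, so Bézout bound = 1.
Scan x ∈ F_11. For each x, list the y ∈ F_11 with f(x, y) ≡ 0 and those with g(x, y) ≡ 0 (mod 11); the common zeros in that column are the intersection.
  x = 0: f ≡ 0 at y ∈ {4}; g ≡ 0 at y ∈ {9}; common: ∅.
  x = 1: f ≡ 0 at y ∈ {3}; g ≡ 0 at y ∈ {9}; common: ∅.
  x = 2: f ≡ 0 at y ∈ {2}; g ≡ 0 at y ∈ {9}; common: ∅.
  x = 3: f ≡ 0 at y ∈ {1}; g ≡ 0 at y ∈ {9}; common: ∅.
  x = 4: f ≡ 0 at y ∈ {0}; g ≡ 0 at y ∈ {9}; common: ∅.
  x = 5: f ≡ 0 at y ∈ {10}; g ≡ 0 at y ∈ {9}; common: ∅.
  x = 6: f ≡ 0 at y ∈ {9}; g ≡ 0 at y ∈ {9}; common: {9}.
  x = 7: f ≡ 0 at y ∈ {8}; g ≡ 0 at y ∈ {9}; common: ∅.
  x = 8: f ≡ 0 at y ∈ {7}; g ≡ 0 at y ∈ {9}; common: ∅.
  x = 9: f ≡ 0 at y ∈ {6}; g ≡ 0 at y ∈ {9}; common: ∅.
  x = 10: f ≡ 0 at y ∈ {5}; g ≡ 0 at y ∈ {9}; common: ∅.
Collecting: common zeros = {(6, 9)}, so the count is 1.
Comparison with the Bézout bound: 1 ≤ 1 = deg(f)·deg(g), as expected for curves with no common component (the bound is attained).


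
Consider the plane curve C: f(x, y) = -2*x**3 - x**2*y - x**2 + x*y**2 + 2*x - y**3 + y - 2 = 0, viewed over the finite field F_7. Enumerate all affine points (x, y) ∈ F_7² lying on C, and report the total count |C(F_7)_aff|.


Affine F_7-points: {(1, 2), (1, 3), (4, 5), (5, 1)}; count = 4.

For each of the 49 pairs (x, y) ∈ F_7², evaluate f(x, y) mod 7. Record the zeros.
  x = 0: [0↦5, 1↦5, 2↦6, 3↦2, 4↦1, 5↦4, 6↦5]  zeros at y ∈ ∅
  x = 1: [0↦4, 1↦4, 2↦0, 3↦0, 4↦5, 5↦2, 6↦6]  zeros at y ∈ {2, 3}
  x = 2: [0↦3, 1↦1, 2↦4, 3↦6, 4↦1, 5↦4, 6↦2]  zeros at y ∈ ∅
  x = 3: [0↦4, 1↦5, 2↦6, 3↦1, 4↦5, 5↦5, 6↦2]  zeros at y ∈ ∅
  x = 4: [0↦2, 1↦4, 2↦1, 3↦1, 4↦5, 5↦0, 6↦1]  zeros at y ∈ {5}
  x = 5: [0↦6, 1↦0, 2↦5, 3↦1, 4↦3, 5↦5, 6↦1]  zeros at y ∈ {1}
  x = 6: [0↦4, 1↦2, 2↦6, 3↦3, 4↦1, 5↦1, 6↦4]  zeros at y ∈ ∅
Collecting zeros: affine points = {(1, 2), (1, 3), (4, 5), (5, 1)}.
Total count |C(F_7)_aff| = 4.


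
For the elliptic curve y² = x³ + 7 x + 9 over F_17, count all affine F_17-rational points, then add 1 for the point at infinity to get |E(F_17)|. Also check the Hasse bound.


Affine points = {(0, 3), (0, 14), (1, 0), (4, 4), (4, 13), (5, 4), (5, 13), (8, 4), (8, 13), (9, 6), (9, 11), (10, 5), (10, 12), (12, 6), (12, 11), (13, 6), (13, 11), (15, 2), (15, 15), (16, 1), (16, 16)}; affine count = 21; |E(F_17)| = 22.

Discriminant check: Δ ∝ 4a³ + 27b² = 4·7³ + 27·9² = 4·343 + 27·81 ≡ 6 (mod 17). Nonzero ⇒ E is nonsingular.
For each x ∈ F_17, compute rhs = x³ + 7·x + 9 mod 17, then count y ∈ F_17 with y² ≡ rhs.
  x = 0: rhs = 9, matching y values: 3, 14 (2 points).
  x = 1: rhs = 0, matching y values: 0 (1 points).
  x = 2: rhs = 14, matching y values: none (0 points).
  x = 3: rhs = 6, matching y values: none (0 points).
  x = 4: rhs = 16, matching y values: 4, 13 (2 points).
  x = 5: rhs = 16, matching y values: 4, 13 (2 points).
  x = 6: rhs = 12, matching y values: none (0 points).
  x = 7: rhs = 10, matching y values: none (0 points).
  x = 8: rhs = 16, matching y values: 4, 13 (2 points).
  x = 9: rhs = 2, matching y values: 6, 11 (2 points).
  x = 10: rhs = 8, matching y values: 5, 12 (2 points).
  x = 11: rhs = 6, matching y values: none (0 points).
  x = 12: rhs = 2, matching y values: 6, 11 (2 points).
  x = 13: rhs = 2, matching y values: 6, 11 (2 points).
  x = 14: rhs = 12, matching y values: none (0 points).
  x = 15: rhs = 4, matching y values: 2, 15 (2 points).
  x = 16: rhs = 1, matching y values: 1, 16 (2 points).
Total affine count: 21.
Full point count |E(F_17)| = 21 + 1 = 22.
Hasse bound: |22 − (17+1)| = |4| = 4 ≤ 2√17 ≈ 8.2462 ✓.


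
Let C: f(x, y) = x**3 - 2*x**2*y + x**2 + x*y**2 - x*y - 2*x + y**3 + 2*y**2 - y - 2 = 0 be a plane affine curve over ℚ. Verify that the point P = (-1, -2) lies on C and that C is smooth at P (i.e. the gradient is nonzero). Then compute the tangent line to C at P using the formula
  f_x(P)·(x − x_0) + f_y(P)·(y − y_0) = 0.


Tangent line at P: -3*x + 6*y + 9 = 0.

Step 1: f(-1, -2) = 0, so P lies on C.
Step 2: partial derivatives
  f_x(x, y) = 3*x**2 - 4*x*y + 2*x + y**2 - y - 2, f_y(x, y) = -2*x**2 + 2*x*y - x + 3*y**2 + 4*y - 1.
  f_x(P) = -3, f_y(P) = 6 (gradient nonzero, so P is smooth).
Step 3: tangent line at P: -3·(x − -1) + 6·(y − -2) = 0.
Expanding: -3*x + 6*y + 9 = 0.


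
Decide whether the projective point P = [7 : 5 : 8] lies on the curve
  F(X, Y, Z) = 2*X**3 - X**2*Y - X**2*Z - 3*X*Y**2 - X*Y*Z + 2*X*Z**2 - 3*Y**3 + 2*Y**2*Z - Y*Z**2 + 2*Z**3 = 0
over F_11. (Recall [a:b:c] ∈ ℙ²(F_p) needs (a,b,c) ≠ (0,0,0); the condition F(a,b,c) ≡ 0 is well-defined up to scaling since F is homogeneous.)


F(7,5,8) ≡ 0 (mod 11); P is on the curve.

Evaluate F(7, 5, 8) term-by-term (mod 11).
  2*X**3 ↦ 2·343·1·1 = 686
  -X**2*Y ↦ -1·49·5·1 = -245
  -X**2*Z ↦ -1·49·1·8 = -392
  -3*X*Y**2 ↦ -3·7·25·1 = -525
  -X*Y*Z ↦ -1·7·5·8 = -280
  2*X*Z**2 ↦ 2·7·1·64 = 896
  -3*Y**3 ↦ -3·1·125·1 = -375
  2*Y**2*Z ↦ 2·1·25·8 = 400
  -Y*Z**2 ↦ -1·1·5·64 = -320
  2*Z**3 ↦ 2·1·1·512 = 1024
Sum: F(7, 5, 8) = (686) + (-245) + (-392) + (-525) + (-280) + (896) + (-375) + (400) + (-320) + (1024) = 869.
Reducing mod 11: 869 ≡ 0 (mod 11).
Since F(a, b, c) ≡ 0 (mod 11), P lies on the curve.


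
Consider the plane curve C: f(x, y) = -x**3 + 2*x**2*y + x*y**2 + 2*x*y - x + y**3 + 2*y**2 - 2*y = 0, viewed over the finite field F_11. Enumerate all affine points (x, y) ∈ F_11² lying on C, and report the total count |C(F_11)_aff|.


Affine F_11-points: {(0, 0), (0, 4), (0, 5), (1, 2), (2, 9), (3, 5), (5, 2), (6, 10), (7, 3), (7, 5), (9, 2), (10, 6)}; count = 12.

For each of the 121 pairs (x, y) ∈ F_11², evaluate f(x, y) mod 11. Record the zeros.
  x = 0: [0↦0, 1↦1, 2↦1, 3↦6, 4↦0, 5↦0, 6↦1, 7↦9, 8↦8, 9↦4, 10↦3]  zeros at y ∈ {0, 4, 5}
  x = 1: [0↦9, 1↦4, 2↦0, 3↦3, 4↦8, 5↦10, 6↦4, 7↦7, 8↦3, 9↦9, 10↦9]  zeros at y ∈ {2}
  x = 2: [0↦1, 1↦5, 2↦1, 3↦6, 4↦4, 5↦1, 6↦3, 7↦5, 8↦2, 9↦0, 10↦5]  zeros at y ∈ {9}
  x = 3: [0↦3, 1↦9, 2↦9, 3↦9, 4↦4, 5↦0, 6↦3, 7↦8, 8↦10, 9↦4, 10↦7]  zeros at y ∈ {5}
  x = 4: [0↦9, 1↦10, 2↦7, 3↦6, 4↦2, 5↦1, 6↦9, 7↦10, 8↦10, 9↦4, 10↦9]  zeros at y ∈ ∅
  x = 5: [0↦2, 1↦2, 2↦0, 3↦2, 4↦3, 5↦9, 6↦4, 7↦5, 8↦7, 9↦5, 10↦5]  zeros at y ∈ {2}
  x = 6: [0↦9, 1↦1, 2↦4, 3↦2, 4↦1, 5↦7, 6↦4, 7↦9, 8↦6, 9↦1, 10↦0]  zeros at y ∈ {10}
  x = 7: [0↦2, 1↦1, 2↦2, 3↦0, 4↦1, 5↦0, 6↦3, 7↦5, 8↦1, 9↦8, 10↦10]  zeros at y ∈ {3, 5}
  x = 8: [0↦8, 1↦7, 2↦10, 3↦1, 4↦8, 5↦4, 6↦6, 7↦9, 8↦8, 9↦9, 10↦7]  zeros at y ∈ ∅
  x = 9: [0↦10, 1↦2, 2↦0, 3↦10, 4↦5, 5↦2, 6↦7, 7↦4, 8↦10, 9↦9, 10↦7]  zeros at y ∈ {2}
  x = 10: [0↦2, 1↦2, 2↦10, 3↦10, 4↦8, 5↦10, 6↦0, 7↦6, 8↦1, 9↦2, 10↦4]  zeros at y ∈ {6}
Collecting zeros: affine points = {(0, 0), (0, 4), (0, 5), (1, 2), (2, 9), (3, 5), (5, 2), (6, 10), (7, 3), (7, 5), (9, 2), (10, 6)}.
Total count |C(F_11)_aff| = 12.


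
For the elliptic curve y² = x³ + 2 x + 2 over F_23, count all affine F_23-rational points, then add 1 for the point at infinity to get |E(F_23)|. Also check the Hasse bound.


Affine points = {(0, 5), (0, 18), (3, 9), (3, 14), (6, 0), (8, 1), (8, 22), (9, 6), (9, 17), (12, 11), (12, 12), (15, 7), (15, 16), (16, 6), (16, 17), (17, 2), (17, 21), (21, 6), (21, 17)}; affine count = 19; |E(F_23)| = 20.

Discriminant check: Δ ∝ 4a³ + 27b² = 4·2³ + 27·2² = 4·8 + 27·4 ≡ 2 (mod 23). Nonzero ⇒ E is nonsingular.
For each x ∈ F_23, compute rhs = x³ + 2·x + 2 mod 23, then count y ∈ F_23 with y² ≡ rhs.
  x = 0: rhs = 2, matching y values: 5, 18 (2 points).
  x = 1: rhs = 5, matching y values: none (0 points).
  x = 2: rhs = 14, matching y values: none (0 points).
  x = 3: rhs = 12, matching y values: 9, 14 (2 points).
  x = 4: rhs = 5, matching y values: none (0 points).
  x = 5: rhs = 22, matching y values: none (0 points).
  x = 6: rhs = 0, matching y values: 0 (1 points).
  x = 7: rhs = 14, matching y values: none (0 points).
  x = 8: rhs = 1, matching y values: 1, 22 (2 points).
  x = 9: rhs = 13, matching y values: 6, 17 (2 points).
  x = 10: rhs = 10, matching y values: none (0 points).
  x = 11: rhs = 21, matching y values: none (0 points).
  x = 12: rhs = 6, matching y values: 11, 12 (2 points).
  x = 13: rhs = 17, matching y values: none (0 points).
  x = 14: rhs = 14, matching y values: none (0 points).
  x = 15: rhs = 3, matching y values: 7, 16 (2 points).
  x = 16: rhs = 13, matching y values: 6, 17 (2 points).
  x = 17: rhs = 4, matching y values: 2, 21 (2 points).
  x = 18: rhs = 5, matching y values: none (0 points).
  x = 19: rhs = 22, matching y values: none (0 points).
  x = 20: rhs = 15, matching y values: none (0 points).
  x = 21: rhs = 13, matching y values: 6, 17 (2 points).
  x = 22: rhs = 22, matching y values: none (0 points).
Total affine count: 19.
Full point count |E(F_23)| = 19 + 1 = 20.
Hasse bound: |20 − (23+1)| = |-4| = 4 ≤ 2√23 ≈ 9.5917 ✓.


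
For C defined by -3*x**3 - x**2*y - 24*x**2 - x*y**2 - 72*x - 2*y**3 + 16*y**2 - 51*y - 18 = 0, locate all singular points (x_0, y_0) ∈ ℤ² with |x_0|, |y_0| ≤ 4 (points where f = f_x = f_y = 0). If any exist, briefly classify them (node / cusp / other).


Singular points: {(-3, 3)}; classification: cusp.

Compute partial derivatives:
  f_x = -9*x**2 - 2*x*y - 48*x - y**2 - 72.
  f_y = -x**2 - 2*x*y - 6*y**2 + 32*y - 51.
Scan x_0 ∈ {−4, ..., 4}. For each x_0, f_y(x_0, y) is a polynomial in y; find its integer roots y ∈ {−4, ..., 4}, then test f_x and f at those candidates.
  x = -4: f_y(-4, y) = -6*y**2 + 40*y - 67; no integer root y with |y| ≤ 4.
  x = -3: f_y(-3, y) = -6*y**2 + 38*y - 60; vanishes at y ∈ {3}. (-3, 3): f_x = 0, f = 0 — SINGULAR.
  x = -2: f_y(-2, y) = -6*y**2 + 36*y - 55; no integer root y with |y| ≤ 4.
  x = -1: f_y(-1, y) = -6*y**2 + 34*y - 52; no integer root y with |y| ≤ 4.
  x = 0: f_y(0, y) = -6*y**2 + 32*y - 51; no integer root y with |y| ≤ 4.
  x = 1: f_y(1, y) = -6*y**2 + 30*y - 52; no integer root y with |y| ≤ 4.
  x = 2: f_y(2, y) = -6*y**2 + 28*y - 55; no integer root y with |y| ≤ 4.
  x = 3: f_y(3, y) = -6*y**2 + 26*y - 60; no integer root y with |y| ≤ 4.
  x = 4: f_y(4, y) = -6*y**2 + 24*y - 67; no integer root y with |y| ≤ 4.
Only singular point on the grid: (-3, 3).
Classify: substitute x = -3 + u, y = 3 + v and expand: f = -3*u**3 - u**2*v - u*v**2 - 2*v**3 + v**2.
No constant or linear terms (consistent with a singular point). Quadratic part: v**2. Cubic part: -3*u**3 - u**2*v - u*v**2 - 2*v**3.
The quadratic part v**2 is a perfect square, so there is a single (double) tangent line v = 0, i.e. y = 3. Restricting the cubic part to that line (v = 0) leaves -3*u**3 ≠ 0, so f is not divisible by v and the branch is v² ≈ 3*u**3 to lowest order — this is a cusp.
Classification: cusp.


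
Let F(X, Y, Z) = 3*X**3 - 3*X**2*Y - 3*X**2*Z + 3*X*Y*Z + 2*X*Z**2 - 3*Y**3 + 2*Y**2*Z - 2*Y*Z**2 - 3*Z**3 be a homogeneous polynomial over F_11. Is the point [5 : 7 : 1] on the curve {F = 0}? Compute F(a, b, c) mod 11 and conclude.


F(5,7,1) ≡ 9 (mod 11); P is NOT on the curve.

Evaluate F(5, 7, 1) term-by-term (mod 11).
  3*X**3 ↦ 3·125·1·1 = 375
  -3*X**2*Y ↦ -3·25·7·1 = -525
  -3*X**2*Z ↦ -3·25·1·1 = -75
  3*X*Y*Z ↦ 3·5·7·1 = 105
  2*X*Z**2 ↦ 2·5·1·1 = 10
  -3*Y**3 ↦ -3·1·343·1 = -1029
  2*Y**2*Z ↦ 2·1·49·1 = 98
  -2*Y*Z**2 ↦ -2·1·7·1 = -14
  -3*Z**3 ↦ -3·1·1·1 = -3
Sum: F(5, 7, 1) = (375) + (-525) + (-75) + (105) + (10) + (-1029) + (98) + (-14) + (-3) = -1058.
Reducing mod 11: -1058 ≡ 9 (mod 11).
Since F(a, b, c) ≡ 9 ≠ 0 (mod 11), P does NOT lie on the curve.


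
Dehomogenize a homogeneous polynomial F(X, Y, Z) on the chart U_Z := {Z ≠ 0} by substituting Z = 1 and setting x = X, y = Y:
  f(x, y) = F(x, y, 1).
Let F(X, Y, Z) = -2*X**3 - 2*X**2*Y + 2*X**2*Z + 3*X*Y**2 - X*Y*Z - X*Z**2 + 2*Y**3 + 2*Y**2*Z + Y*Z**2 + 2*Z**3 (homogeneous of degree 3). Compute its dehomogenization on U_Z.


f(x, y) = -2*x**3 - 2*x**2*y + 2*x**2 + 3*x*y**2 - x*y - x + 2*y**3 + 2*y**2 + y + 2

On U_Z we set Z = 1. Each monomial c·X^i·Y^j·Z^k in F becomes c·x^i·y^j·1^k = c·x^i·y^j.
Substituting Z = 1: F(X, Y, 1) = -2*x**3 - 2*x**2*y + 2*x**2 + 3*x*y**2 - x*y - x + 2*y**3 + 2*y**2 + y + 2.
Note: deg(f) ≤ deg(F) = 3; strict inequality happens when F is divisible by Z (lost terms).


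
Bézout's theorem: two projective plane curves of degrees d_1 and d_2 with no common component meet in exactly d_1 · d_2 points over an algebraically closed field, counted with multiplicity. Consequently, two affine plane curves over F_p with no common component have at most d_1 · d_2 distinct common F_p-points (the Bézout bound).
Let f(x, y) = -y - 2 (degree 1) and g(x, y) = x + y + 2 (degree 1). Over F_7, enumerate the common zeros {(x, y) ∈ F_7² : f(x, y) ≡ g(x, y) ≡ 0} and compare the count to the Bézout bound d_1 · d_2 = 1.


Common zeros: {(0, 5)}; count = 1; Bézout bound = 1.

deg(f) = 1, deg(g) = 1, so Bézout bound = 1.
Scan x ∈ F_7. For each x, list the y ∈ F_7 with f(x, y) ≡ 0 and those with g(x, y) ≡ 0 (mod 7); the common zeros in that column are the intersection.
  x = 0: f ≡ 0 at y ∈ {5}; g ≡ 0 at y ∈ {5}; common: {5}.
  x = 1: f ≡ 0 at y ∈ {5}; g ≡ 0 at y ∈ {4}; common: ∅.
  x = 2: f ≡ 0 at y ∈ {5}; g ≡ 0 at y ∈ {3}; common: ∅.
  x = 3: f ≡ 0 at y ∈ {5}; g ≡ 0 at y ∈ {2}; common: ∅.
  x = 4: f ≡ 0 at y ∈ {5}; g ≡ 0 at y ∈ {1}; common: ∅.
  x = 5: f ≡ 0 at y ∈ {5}; g ≡ 0 at y ∈ {0}; common: ∅.
  x = 6: f ≡ 0 at y ∈ {5}; g ≡ 0 at y ∈ {6}; common: ∅.
Collecting: common zeros = {(0, 5)}, so the count is 1.
Comparison with the Bézout bound: 1 ≤ 1 = deg(f)·deg(g), as expected for curves with no common component (the bound is attained).
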